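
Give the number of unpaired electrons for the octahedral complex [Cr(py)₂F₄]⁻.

3

Ligand charges: 2×(+0) from py and 4×(-1) from F⁻ sum to -4; with overall charge -1, Cr is +3.
Cr³⁺: group 6, so d-count = 6 − 3 = 3.
Configuration: t₂g³ eg⁰, giving 3 unpaired electrons.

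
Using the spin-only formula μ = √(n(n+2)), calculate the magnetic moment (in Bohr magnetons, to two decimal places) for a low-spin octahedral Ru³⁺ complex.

Ru is in group 8, so Ru³⁺ is d⁵ (8 − 3 = 5).
Configuration: t₂g⁵ eg⁰ → 1 unpaired electron.
μ(spin-only) = √[1(1+2)] = √3 ≈ 1.73 Bohr magnetons.

1.73 Bohr magnetons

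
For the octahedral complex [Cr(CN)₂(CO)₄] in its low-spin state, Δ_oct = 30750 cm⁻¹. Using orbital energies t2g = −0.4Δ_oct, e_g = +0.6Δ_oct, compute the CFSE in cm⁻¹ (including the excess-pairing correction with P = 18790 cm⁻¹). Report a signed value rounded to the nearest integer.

Ligand charges: 2×(-1) from CN⁻ and 4×(+0) from CO sum to -2; with overall charge +0, Cr is +2.
Cr sits in group 6; removing 2 electrons leaves Cr²⁺ with 6 − 2 = 4 d electrons.
Electron filling gives t2g^4 e_g^0.
Orbital CFSE = 4(-0.4) + 0(0.6) = -1.6Δ_oct = -1.6 × 30750 = -49200 cm⁻¹.
High-spin d⁴ would be t2g^3 e_g^1 with 0 pairs; low-spin has 1, so 1 excess pair costs +1P = +18790 cm⁻¹.
Net CFSE = -49200 + 18790 = -30410 cm⁻¹.

-30410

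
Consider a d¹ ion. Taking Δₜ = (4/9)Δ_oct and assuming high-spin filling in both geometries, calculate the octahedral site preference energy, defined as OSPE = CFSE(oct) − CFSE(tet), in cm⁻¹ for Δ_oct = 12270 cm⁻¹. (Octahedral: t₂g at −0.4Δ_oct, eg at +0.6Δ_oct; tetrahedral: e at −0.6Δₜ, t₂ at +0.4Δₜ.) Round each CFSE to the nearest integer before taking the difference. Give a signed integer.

Octahedral high-spin t₂g¹ eg⁰: CFSE = -0.4 × 12270 = -4908 cm⁻¹.
In a tetrahedral site the filling is e¹ t₂⁰: CFSE(tet) = -0.6Δₜ = -0.6 × (4/9)(12270) = -3272 cm⁻¹.
Subtracting, OSPE = -4908 − (-3272) = -1636 cm⁻¹.

-1636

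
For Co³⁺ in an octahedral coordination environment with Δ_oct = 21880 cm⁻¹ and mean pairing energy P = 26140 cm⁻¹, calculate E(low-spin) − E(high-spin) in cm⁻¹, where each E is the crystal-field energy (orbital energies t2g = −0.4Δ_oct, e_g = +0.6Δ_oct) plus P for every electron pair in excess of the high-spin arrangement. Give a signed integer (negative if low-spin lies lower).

Co is in group 9, so Co³⁺ is d⁶ (9 − 3 = 6).
High-spin d⁶ fills as t2g^4 e_g^2 with CFSE 4(−0.4) + 2(+0.6) = -0.4Δ_oct = -8752 cm⁻¹.
Low-spin t2g^6 e_g^0 gives -2.4Δ_oct = -52512 cm⁻¹, but forming 2 extra pairs costs 2P = 52280 cm⁻¹, so E(LS) = -52512 + 52280 = -232 cm⁻¹.
E(LS) − E(HS) = -232 − (-8752) = 8520 cm⁻¹.

8520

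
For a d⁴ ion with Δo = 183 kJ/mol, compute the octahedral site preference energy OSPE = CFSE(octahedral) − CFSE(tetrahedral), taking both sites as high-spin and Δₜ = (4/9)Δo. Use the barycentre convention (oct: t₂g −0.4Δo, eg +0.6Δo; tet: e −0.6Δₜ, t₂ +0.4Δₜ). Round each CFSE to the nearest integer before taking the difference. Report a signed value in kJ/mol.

Octahedral (high-spin): t₂g³ eg¹, CFSE = 3(−0.4) + 1(+0.6) = -0.6Δo = -0.6 × 183 = -110 kJ/mol.
In a tetrahedral site the filling is e² t₂²: CFSE(tet) = -0.4Δₜ = -0.4 × (4/9)(183) = -33 kJ/mol.
Subtracting, OSPE = -110 − (-33) = -77 kJ/mol.

-77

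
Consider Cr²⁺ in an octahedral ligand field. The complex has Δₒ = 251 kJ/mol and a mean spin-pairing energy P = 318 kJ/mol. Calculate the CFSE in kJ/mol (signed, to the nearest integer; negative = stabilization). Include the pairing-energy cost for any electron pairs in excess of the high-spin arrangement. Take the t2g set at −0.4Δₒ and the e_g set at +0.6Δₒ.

Group 6 minus oxidation state +2 gives a d⁴ configuration for Cr²⁺.
Here Δₒ < P (251 < 318), so the high-spin state is favoured.
That gives t2g^3 e_g^1.
Orbital CFSE = -0.6Δₒ = -0.6 × 251 = -151 kJ/mol.
High-spin has no excess pairs, so no pairing correction applies.

-151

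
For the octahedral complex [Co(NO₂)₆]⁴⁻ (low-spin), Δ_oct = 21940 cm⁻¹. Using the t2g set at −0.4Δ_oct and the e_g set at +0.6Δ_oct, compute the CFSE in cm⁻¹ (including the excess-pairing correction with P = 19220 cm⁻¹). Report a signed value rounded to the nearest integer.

-20272

Each NO₂⁻ contributes -1; 6 × (-1) = -6. With overall charge -4, Co is in the +2 oxidation state.
Group 9 minus oxidation state +2 gives a d⁷ configuration for Co²⁺.
Configuration: t2g^6 e_g^1.
CFSE(orbital) = 6×(-0.4Δ_oct) + 1×(0.6Δ_oct) = -1.8Δ_oct; with Δ_oct = 21940 cm⁻¹ that is -39492 cm⁻¹.
Pairing penalty: 3 pairs vs 2 in the high-spin reference → 1 extra × P = 19220 cm⁻¹.
Combining: -39492 + 19220 = -20272 cm⁻¹.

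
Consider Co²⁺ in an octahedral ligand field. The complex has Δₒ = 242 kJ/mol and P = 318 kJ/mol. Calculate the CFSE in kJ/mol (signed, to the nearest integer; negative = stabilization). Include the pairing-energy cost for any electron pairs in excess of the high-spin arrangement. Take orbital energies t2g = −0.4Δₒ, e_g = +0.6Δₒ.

-194

Co sits in group 9; removing 2 electrons leaves Co²⁺ with 9 − 2 = 7 d electrons.
Since Δₒ = 242 kJ/mol < P = 318 kJ/mol, the complex adopts the high-spin configuration.
That gives t2g^5 e_g^2.
Orbital CFSE = -0.8Δₒ = -0.8 × 242 = -194 kJ/mol.
High-spin has no excess pairs, so no pairing correction applies.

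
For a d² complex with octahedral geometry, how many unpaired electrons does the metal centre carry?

2

Configuration: t2g^2 e_g^0, giving 2 unpaired electrons.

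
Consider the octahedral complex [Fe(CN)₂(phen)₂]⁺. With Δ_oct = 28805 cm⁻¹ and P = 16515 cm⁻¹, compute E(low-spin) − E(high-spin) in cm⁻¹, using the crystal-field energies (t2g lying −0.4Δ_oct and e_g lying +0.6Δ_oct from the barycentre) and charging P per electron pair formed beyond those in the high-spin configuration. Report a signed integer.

-24580

Ligand charges: 2×(-1) from CN⁻ and 2×(+0) from phen sum to -2; with overall charge +1, Fe is +3.
Fe sits in group 8; removing 3 electrons leaves Fe³⁺ with 8 − 3 = 5 d electrons.
In the high-spin limit (t2g^3 e_g^2) the orbital term is 0.0Δ_oct = 0 cm⁻¹, with no excess pairing.
For low-spin the configuration is t2g^5 e_g^0: orbital energy -2.0 × 28805 = -57610 cm⁻¹, and 2 additional pairs relative to high-spin add 33030 cm⁻¹, giving -24580 cm⁻¹.
E(LS) − E(HS) = -24580 − (0) = -24580 cm⁻¹.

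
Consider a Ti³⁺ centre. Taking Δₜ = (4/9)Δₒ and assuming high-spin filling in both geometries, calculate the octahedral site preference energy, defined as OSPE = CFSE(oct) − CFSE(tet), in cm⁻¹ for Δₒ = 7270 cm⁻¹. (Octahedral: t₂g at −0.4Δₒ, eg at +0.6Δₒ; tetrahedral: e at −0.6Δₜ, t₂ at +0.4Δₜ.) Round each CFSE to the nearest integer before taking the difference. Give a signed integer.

Ti is in group 4, so Ti³⁺ is d¹ (4 − 3 = 1).
Octahedral (high-spin): t2g^1 e_g^0, CFSE = 1(−0.4) + 0(+0.6) = -0.4Δₒ = -0.4 × 7270 = -2908 cm⁻¹.
In a tetrahedral site the filling is e^1 t2^0: CFSE(tet) = -0.6Δₜ = -0.6 × (4/9)(7270) = -1939 cm⁻¹.
Subtracting, OSPE = -2908 − (-1939) = -969 cm⁻¹.

-969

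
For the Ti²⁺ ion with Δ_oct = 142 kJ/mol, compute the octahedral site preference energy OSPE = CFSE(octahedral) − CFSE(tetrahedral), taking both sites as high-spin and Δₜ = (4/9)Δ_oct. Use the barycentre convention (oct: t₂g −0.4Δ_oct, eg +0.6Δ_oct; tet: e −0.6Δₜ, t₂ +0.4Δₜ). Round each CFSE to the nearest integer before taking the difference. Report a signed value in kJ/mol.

-38

Group 4 minus oxidation state +2 gives a d² configuration for Ti²⁺.
Octahedral high-spin t₂g² eg⁰: CFSE = -0.8 × 142 = -114 kJ/mol.
Tetrahedral e² t₂⁰ gives -1.2Δₜ = -1.2 × (4/9) × 142 = -76 kJ/mol.
OSPE = -114 − (-76) = -38 kJ/mol.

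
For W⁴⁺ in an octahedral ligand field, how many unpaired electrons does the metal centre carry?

2

W is in group 6, so W⁴⁺ is d² (6 − 4 = 2).
For octahedral d² the high- and low-spin configurations coincide.
Configuration: t₂g² eg⁰, giving 2 unpaired electrons.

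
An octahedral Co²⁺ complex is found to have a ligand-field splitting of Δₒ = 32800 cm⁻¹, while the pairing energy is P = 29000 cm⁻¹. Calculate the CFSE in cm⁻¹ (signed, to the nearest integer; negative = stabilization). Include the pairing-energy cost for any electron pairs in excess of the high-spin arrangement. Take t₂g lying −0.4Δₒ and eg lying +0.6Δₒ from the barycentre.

-30040

Group 9 minus oxidation state +2 gives a d⁷ configuration for Co²⁺.
Here Δₒ > P (32800 > 29000), so the low-spin state is favoured.
That gives t₂g⁶ eg¹.
Orbital CFSE = -1.8Δₒ = -1.8 × 32800 = -59040 cm⁻¹.
Excess pairs vs high-spin: 3 − 2 = 1; pairing cost = +29000 cm⁻¹.
Net CFSE = -59040 + 29000 = -30040 cm⁻¹.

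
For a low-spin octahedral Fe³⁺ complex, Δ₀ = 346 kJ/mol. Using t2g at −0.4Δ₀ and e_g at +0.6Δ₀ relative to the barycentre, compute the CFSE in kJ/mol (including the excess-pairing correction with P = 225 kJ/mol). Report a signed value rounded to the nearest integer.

-242

Fe³⁺: group 8, so d-count = 8 − 3 = 5.
The d⁵ electrons fill as t2g^5 e_g^0.
The orbital stabilization is -2.0Δ₀ = -2.0 × 346 = -692 kJ/mol.
Pairing penalty: 2 pairs vs 0 in the high-spin reference → 2 extra × P = 450 kJ/mol.
Overall CFSE = -692 + 450 = -242 kJ/mol.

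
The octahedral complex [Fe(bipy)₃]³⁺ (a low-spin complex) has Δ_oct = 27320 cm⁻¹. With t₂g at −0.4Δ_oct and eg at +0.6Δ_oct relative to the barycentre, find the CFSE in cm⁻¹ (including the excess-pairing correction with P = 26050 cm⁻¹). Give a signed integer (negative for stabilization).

bipy is neutral, so the +3 overall charge sits on Fe: oxidation state +3.
Group 8 minus oxidation state +3 gives a d⁵ configuration for Fe³⁺.
Configuration: t₂g⁵ eg⁰.
Orbital CFSE = 5(-0.4) + 0(0.6) = -2.0Δ_oct = -2.0 × 27320 = -54640 cm⁻¹.
High-spin d⁵ would be t₂g³ eg² with 0 pairs; low-spin has 2, so 2 excess pairs cost +2P = +52100 cm⁻¹.
Net CFSE = -54640 + 52100 = -2540 cm⁻¹.

-2540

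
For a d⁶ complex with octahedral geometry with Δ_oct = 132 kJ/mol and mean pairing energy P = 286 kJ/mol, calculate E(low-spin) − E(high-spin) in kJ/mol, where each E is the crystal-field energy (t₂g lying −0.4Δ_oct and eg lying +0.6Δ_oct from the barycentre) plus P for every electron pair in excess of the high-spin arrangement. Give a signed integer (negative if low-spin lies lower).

High-spin: t₂g⁴ eg², CFSE = -0.4Δ_oct = -53 kJ/mol.
Low-spin t₂g⁶ eg⁰ gives -2.4Δ_oct = -317 kJ/mol, but forming 2 extra pairs costs 2P = 572 kJ/mol, so E(LS) = -317 + 572 = 255 kJ/mol.
The difference is 255 − (-53) = 308 kJ/mol, so high-spin lies lower.

308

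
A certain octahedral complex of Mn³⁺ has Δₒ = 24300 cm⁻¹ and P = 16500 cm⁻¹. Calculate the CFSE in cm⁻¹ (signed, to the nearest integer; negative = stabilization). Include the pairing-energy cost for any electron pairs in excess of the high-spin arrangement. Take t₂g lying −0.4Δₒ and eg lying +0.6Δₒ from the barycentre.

-22380

Mn is in group 7, so Mn³⁺ is d⁴ (7 − 3 = 4).
With Δₒ > P the complex is low-spin.
Configuration: t₂g⁴ eg⁰.
Orbital CFSE = -1.6Δₒ = -1.6 × 24300 = -38880 cm⁻¹.
Excess pairs vs high-spin: 1 − 0 = 1; pairing cost = +16500 cm⁻¹.
Net CFSE = -38880 + 16500 = -22380 cm⁻¹.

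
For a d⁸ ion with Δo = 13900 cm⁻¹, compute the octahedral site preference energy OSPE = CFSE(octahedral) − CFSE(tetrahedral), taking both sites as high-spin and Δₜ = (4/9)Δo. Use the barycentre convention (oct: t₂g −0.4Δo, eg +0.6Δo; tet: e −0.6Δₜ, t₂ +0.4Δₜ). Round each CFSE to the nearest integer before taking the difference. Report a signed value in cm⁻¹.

Octahedral (high-spin): t2g^6 e_g^2, CFSE = 6(−0.4) + 2(+0.6) = -1.2Δo = -1.2 × 13900 = -16680 cm⁻¹.
In a tetrahedral site the filling is e^4 t2^4: CFSE(tet) = -0.8Δₜ = -0.8 × (4/9)(13900) = -4942 cm⁻¹.
OSPE = -16680 − (-4942) = -11738 cm⁻¹.

-11738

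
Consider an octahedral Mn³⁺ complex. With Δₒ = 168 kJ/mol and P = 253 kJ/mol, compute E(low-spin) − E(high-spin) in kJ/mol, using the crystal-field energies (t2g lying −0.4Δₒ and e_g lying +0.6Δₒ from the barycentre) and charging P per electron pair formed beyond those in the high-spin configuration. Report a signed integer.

Mn is in group 7, so Mn³⁺ is d⁴ (7 − 3 = 4).
In the high-spin limit (t2g^3 e_g^1) the orbital term is -0.6Δₒ = -101 kJ/mol, with no excess pairing.
Low-spin: t2g^4 e_g^0, orbital CFSE = -1.6Δₒ = -269 kJ/mol; plus 1 excess pair × P = +253 kJ/mol; total -16 kJ/mol.
Thus E(LS) − E(HS) = 85 kJ/mol.

85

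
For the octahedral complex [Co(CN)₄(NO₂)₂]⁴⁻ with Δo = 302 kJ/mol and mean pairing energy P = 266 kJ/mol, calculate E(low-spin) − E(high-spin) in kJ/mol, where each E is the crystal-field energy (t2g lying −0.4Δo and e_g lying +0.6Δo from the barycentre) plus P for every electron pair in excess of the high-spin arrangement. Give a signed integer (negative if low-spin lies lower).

-36

Ligand charges: 4×(-1) from CN⁻ and 2×(-1) from NO₂⁻ sum to -6; with overall charge -4, Co is +2.
Group 9 minus oxidation state +2 gives a d⁷ configuration for Co²⁺.
High-spin: t2g^5 e_g^2, CFSE = -0.8Δo = -242 kJ/mol.
Low-spin: t2g^6 e_g^1, orbital CFSE = -1.8Δo = -544 kJ/mol; plus 1 excess pair × P = +266 kJ/mol; total -278 kJ/mol.
The difference is -278 − (-242) = -36 kJ/mol, so low-spin lies lower.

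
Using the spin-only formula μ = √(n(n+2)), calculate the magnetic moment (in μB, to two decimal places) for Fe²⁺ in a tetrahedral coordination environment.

Fe is in group 8, so Fe²⁺ is d⁶ (8 − 2 = 6).
Tetrahedral fields are weak (Δₜ ≈ 4/9 Δₒ), so electrons fill high-spin.
Configuration: e^3 t2^3 → 4 unpaired electrons.
μ(spin-only) = √[4(4+2)] = √24 ≈ 4.90 μB.

4.90 μB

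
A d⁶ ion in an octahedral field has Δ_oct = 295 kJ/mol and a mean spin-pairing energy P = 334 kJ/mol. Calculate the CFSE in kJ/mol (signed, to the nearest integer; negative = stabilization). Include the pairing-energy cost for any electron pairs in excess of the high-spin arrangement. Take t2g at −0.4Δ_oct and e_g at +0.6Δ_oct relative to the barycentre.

-118

With Δ_oct < P the complex is high-spin.
That gives t2g^4 e_g^2.
Orbital CFSE = -0.4Δ_oct = -0.4 × 295 = -118 kJ/mol.
High-spin has no excess pairs, so no pairing correction applies.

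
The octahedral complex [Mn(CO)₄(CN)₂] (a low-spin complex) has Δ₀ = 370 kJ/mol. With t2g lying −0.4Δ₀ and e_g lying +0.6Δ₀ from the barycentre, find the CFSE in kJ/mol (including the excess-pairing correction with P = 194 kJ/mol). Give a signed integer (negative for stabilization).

-352

Ligand charges: 4×(+0) from CO and 2×(-1) from CN⁻ sum to -2; with overall charge +0, Mn is +2.
Mn sits in group 7; removing 2 electrons leaves Mn²⁺ with 7 − 2 = 5 d electrons.
Electron filling gives t2g^5 e_g^0.
The orbital stabilization is -2.0Δ₀ = -2.0 × 370 = -740 kJ/mol.
Pairing penalty: 2 pairs vs 0 in the high-spin reference → 2 extra × P = 388 kJ/mol.
Combining: -740 + 388 = -352 kJ/mol.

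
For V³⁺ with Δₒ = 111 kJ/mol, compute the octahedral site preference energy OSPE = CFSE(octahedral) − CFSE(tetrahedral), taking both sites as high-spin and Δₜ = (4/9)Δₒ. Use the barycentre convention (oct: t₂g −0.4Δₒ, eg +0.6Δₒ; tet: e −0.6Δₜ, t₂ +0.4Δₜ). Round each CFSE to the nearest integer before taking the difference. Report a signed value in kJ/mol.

V sits in group 5; removing 3 electrons leaves V³⁺ with 5 − 3 = 2 d electrons.
In an octahedral site d² (HS) is t2g^2 e_g^0, giving CFSE(oct) = -0.8Δₒ = -89 kJ/mol.
In a tetrahedral site the filling is e^2 t2^0: CFSE(tet) = -1.2Δₜ = -1.2 × (4/9)(111) = -59 kJ/mol.
Subtracting, OSPE = -89 − (-59) = -30 kJ/mol.

-30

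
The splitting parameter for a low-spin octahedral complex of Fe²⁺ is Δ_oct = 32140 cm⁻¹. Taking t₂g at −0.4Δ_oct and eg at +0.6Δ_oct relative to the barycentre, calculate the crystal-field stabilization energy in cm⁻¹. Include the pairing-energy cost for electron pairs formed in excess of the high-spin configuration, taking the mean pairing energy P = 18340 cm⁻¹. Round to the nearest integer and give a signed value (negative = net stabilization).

Fe sits in group 8; removing 2 electrons leaves Fe²⁺ with 8 − 2 = 6 d electrons.
The d⁶ electrons fill as t₂g⁶ eg⁰.
The orbital stabilization is -2.4Δ_oct = -2.4 × 32140 = -77136 cm⁻¹.
Pairing penalty: 3 pairs vs 1 in the high-spin reference → 2 extra × P = 36680 cm⁻¹.
Net CFSE = -77136 + 36680 = -40456 cm⁻¹.

-40456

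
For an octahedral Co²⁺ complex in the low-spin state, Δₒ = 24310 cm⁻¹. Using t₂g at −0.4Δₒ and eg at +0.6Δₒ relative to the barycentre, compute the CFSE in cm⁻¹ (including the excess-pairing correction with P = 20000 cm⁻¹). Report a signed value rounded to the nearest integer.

-23758

Co²⁺: group 9, so d-count = 9 − 2 = 7.
Electron filling gives t₂g⁶ eg¹.
The orbital stabilization is -1.8Δₒ = -1.8 × 24310 = -43758 cm⁻¹.
Relative to high-spin t₂g⁵ eg² (2 paired), the low-spin configuration has 1 additional pair, contributing +1 × 20000 = +20000 cm⁻¹.
Overall CFSE = -43758 + 20000 = -23758 cm⁻¹.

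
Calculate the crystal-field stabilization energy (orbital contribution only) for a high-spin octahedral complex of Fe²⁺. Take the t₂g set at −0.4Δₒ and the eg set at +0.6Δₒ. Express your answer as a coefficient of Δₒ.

-0.4 Δₒ

Fe is in group 8, so Fe²⁺ is d⁶ (8 − 2 = 6).
Configuration: t₂g⁴ eg².
CFSE = 4(-0.4Δₒ) + 2(0.6Δₒ) = -1.6Δₒ + 1.2Δₒ = -0.4Δₒ.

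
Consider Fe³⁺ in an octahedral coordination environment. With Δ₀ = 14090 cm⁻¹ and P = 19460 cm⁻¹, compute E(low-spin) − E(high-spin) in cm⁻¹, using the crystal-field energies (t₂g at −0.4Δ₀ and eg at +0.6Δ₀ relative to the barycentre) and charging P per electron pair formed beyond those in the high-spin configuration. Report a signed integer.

Fe sits in group 8; removing 3 electrons leaves Fe³⁺ with 8 − 3 = 5 d electrons.
High-spin d⁵ fills as t₂g³ eg² with CFSE 3(−0.4) + 2(+0.6) = 0.0Δ₀ = 0 cm⁻¹.
Low-spin t₂g⁵ eg⁰ gives -2.0Δ₀ = -28180 cm⁻¹, but forming 2 extra pairs costs 2P = 38920 cm⁻¹, so E(LS) = -28180 + 38920 = 10740 cm⁻¹.
The difference is 10740 − (0) = 10740 cm⁻¹, so high-spin lies lower.

10740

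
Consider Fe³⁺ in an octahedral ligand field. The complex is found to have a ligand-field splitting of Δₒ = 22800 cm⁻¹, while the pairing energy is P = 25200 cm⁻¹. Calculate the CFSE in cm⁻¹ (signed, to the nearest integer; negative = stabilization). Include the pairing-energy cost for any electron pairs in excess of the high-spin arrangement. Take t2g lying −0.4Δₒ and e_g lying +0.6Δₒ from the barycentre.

Group 8 minus oxidation state +3 gives a d⁵ configuration for Fe³⁺.
Since Δₒ = 22800 cm⁻¹ < P = 25200 cm⁻¹, the complex adopts the high-spin configuration.
That gives t2g^3 e_g^2.
Orbital CFSE = 0.0Δₒ = 0.0 × 22800 = 0 cm⁻¹.
High-spin has no excess pairs, so no pairing correction applies.

0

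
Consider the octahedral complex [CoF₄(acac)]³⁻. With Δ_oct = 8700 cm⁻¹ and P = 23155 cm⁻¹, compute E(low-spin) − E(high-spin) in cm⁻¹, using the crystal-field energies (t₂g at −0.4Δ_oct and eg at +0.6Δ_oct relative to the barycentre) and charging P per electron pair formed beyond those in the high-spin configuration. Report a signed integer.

Ligand charges: 4×(-1) from F⁻ and 1×(-1) from acac⁻ sum to -5; with overall charge -3, Co is +2.
Co²⁺: group 9, so d-count = 9 − 2 = 7.
In the high-spin limit (t₂g⁵ eg²) the orbital term is -0.8Δ_oct = -6960 cm⁻¹, with no excess pairing.
For low-spin the configuration is t₂g⁶ eg¹: orbital energy -1.8 × 8700 = -15660 cm⁻¹, and 1 additional pair relative to high-spin adds 23155 cm⁻¹, giving 7495 cm⁻¹.
Thus E(LS) − E(HS) = 14455 cm⁻¹.

14455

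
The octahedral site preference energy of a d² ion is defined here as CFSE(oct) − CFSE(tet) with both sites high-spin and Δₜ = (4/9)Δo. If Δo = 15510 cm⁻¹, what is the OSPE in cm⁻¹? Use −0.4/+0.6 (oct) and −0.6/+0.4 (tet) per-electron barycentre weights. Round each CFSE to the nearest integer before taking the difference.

In an octahedral site d² (HS) is t₂g² eg⁰, giving CFSE(oct) = -0.8Δo = -12408 cm⁻¹.
In a tetrahedral site the filling is e² t₂⁰: CFSE(tet) = -1.2Δₜ = -1.2 × (4/9)(15510) = -8272 cm⁻¹.
OSPE = CFSE(oct) − CFSE(tet) = -12408 − (-8272) = -4136 cm⁻¹.

-4136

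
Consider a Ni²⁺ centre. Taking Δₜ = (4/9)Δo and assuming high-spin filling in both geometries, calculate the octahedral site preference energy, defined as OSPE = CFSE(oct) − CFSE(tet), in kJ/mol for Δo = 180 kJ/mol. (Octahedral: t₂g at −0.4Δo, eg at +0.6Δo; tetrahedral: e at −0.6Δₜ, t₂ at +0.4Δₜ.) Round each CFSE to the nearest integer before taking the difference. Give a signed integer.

Ni is in group 10, so Ni²⁺ is d⁸ (10 − 2 = 8).
Octahedral (high-spin): t2g^6 e_g^2, CFSE = 6(−0.4) + 2(+0.6) = -1.2Δo = -1.2 × 180 = -216 kJ/mol.
Tetrahedral: e^4 t2^4, CFSE = 4(−0.6) + 4(+0.4) = -0.8Δₜ = -0.8 × (4/9) × 180 = -64 kJ/mol.
Subtracting, OSPE = -216 − (-64) = -152 kJ/mol.

-152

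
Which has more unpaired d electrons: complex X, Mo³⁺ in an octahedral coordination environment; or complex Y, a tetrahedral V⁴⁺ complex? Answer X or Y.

X

X: Mo is in group 6, so Mo³⁺ is d³ (6 − 3 = 3); For octahedral d³ the high- and low-spin configurations coincide; t₂g³ eg⁰ → 3 unpaired.
Y: Group 5 minus oxidation state +4 gives a d¹ configuration for V⁴⁺; Tetrahedral fields are weak (Δₜ ≈ 4/9 Δₒ), so electrons fill high-spin; e¹ t₂⁰ → 1 unpaired.
So X has more unpaired electrons.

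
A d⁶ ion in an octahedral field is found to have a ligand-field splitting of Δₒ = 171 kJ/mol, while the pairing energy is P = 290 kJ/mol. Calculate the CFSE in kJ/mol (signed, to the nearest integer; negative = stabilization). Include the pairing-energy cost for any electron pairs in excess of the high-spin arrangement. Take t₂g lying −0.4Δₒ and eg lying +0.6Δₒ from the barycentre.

-68

Since Δₒ = 171 kJ/mol < P = 290 kJ/mol, the complex adopts the high-spin configuration.
That gives t₂g⁴ eg².
Orbital CFSE = -0.4Δₒ = -0.4 × 171 = -68 kJ/mol.
High-spin has no excess pairs, so no pairing correction applies.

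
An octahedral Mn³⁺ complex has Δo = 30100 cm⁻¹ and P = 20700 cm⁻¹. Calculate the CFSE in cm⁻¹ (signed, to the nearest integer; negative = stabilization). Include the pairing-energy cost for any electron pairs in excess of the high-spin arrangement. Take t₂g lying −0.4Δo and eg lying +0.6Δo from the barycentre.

-27460

Mn³⁺: group 7, so d-count = 7 − 3 = 4.
With Δo > P the complex is low-spin.
That gives t₂g⁴ eg⁰.
Orbital CFSE = -1.6Δo = -1.6 × 30100 = -48160 cm⁻¹.
Excess pairs vs high-spin: 1 − 0 = 1; pairing cost = +20700 cm⁻¹.
Net CFSE = -48160 + 20700 = -27460 cm⁻¹.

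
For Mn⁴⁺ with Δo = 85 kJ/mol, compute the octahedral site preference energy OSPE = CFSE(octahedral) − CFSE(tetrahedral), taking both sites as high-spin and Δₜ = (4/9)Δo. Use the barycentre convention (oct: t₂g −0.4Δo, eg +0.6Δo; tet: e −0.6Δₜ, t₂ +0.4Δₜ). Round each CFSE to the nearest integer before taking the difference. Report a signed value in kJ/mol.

-72

Group 7 minus oxidation state +4 gives a d³ configuration for Mn⁴⁺.
In an octahedral site d³ (HS) is t₂g³ eg⁰, giving CFSE(oct) = -1.2Δo = -102 kJ/mol.
In a tetrahedral site the filling is e² t₂¹: CFSE(tet) = -0.8Δₜ = -0.8 × (4/9)(85) = -30 kJ/mol.
OSPE = -102 − (-30) = -72 kJ/mol.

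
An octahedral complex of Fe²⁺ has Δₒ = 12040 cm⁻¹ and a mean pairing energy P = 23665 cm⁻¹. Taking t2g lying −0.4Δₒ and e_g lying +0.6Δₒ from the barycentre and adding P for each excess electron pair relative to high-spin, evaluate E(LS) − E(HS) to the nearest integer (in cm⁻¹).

23250

Fe is in group 8, so Fe²⁺ is d⁶ (8 − 2 = 6).
High-spin d⁶ fills as t2g^4 e_g^2 with CFSE 4(−0.4) + 2(+0.6) = -0.4Δₒ = -4816 cm⁻¹.
Low-spin: t2g^6 e_g^0, orbital CFSE = -2.4Δₒ = -28896 cm⁻¹; plus 2 excess pairs × P = +47330 cm⁻¹; total 18434 cm⁻¹.
The difference is 18434 − (-4816) = 23250 cm⁻¹, so high-spin lies lower.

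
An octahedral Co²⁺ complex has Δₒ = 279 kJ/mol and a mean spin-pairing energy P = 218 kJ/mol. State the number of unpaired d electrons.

Group 9 minus oxidation state +2 gives a d⁷ configuration for Co²⁺.
With Δₒ > P the complex is low-spin.
Filling d⁷ accordingly: t2g^6 e_g^1.
Unpaired electrons: 1.

1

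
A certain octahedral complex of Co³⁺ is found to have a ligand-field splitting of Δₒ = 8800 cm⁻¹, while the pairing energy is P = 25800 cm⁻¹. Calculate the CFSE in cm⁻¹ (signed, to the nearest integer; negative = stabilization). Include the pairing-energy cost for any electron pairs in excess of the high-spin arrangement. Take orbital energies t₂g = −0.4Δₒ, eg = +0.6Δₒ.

-3520

Group 9 minus oxidation state +3 gives a d⁶ configuration for Co³⁺.
Δₒ < P, so pairing is avoided: the ground state is high-spin.
Filling d⁶ accordingly: t₂g⁴ eg².
Orbital CFSE = -0.4Δₒ = -0.4 × 8800 = -3520 cm⁻¹.
High-spin has no excess pairs, so no pairing correction applies.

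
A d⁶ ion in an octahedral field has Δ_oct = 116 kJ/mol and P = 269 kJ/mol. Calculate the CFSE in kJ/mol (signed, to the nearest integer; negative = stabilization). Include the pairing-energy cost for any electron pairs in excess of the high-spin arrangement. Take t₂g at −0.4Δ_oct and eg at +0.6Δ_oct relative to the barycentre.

Here Δ_oct < P (116 < 269), so the high-spin state is favoured.
Configuration: t₂g⁴ eg².
Orbital CFSE = -0.4Δ_oct = -0.4 × 116 = -46 kJ/mol.
High-spin has no excess pairs, so no pairing correction applies.

-46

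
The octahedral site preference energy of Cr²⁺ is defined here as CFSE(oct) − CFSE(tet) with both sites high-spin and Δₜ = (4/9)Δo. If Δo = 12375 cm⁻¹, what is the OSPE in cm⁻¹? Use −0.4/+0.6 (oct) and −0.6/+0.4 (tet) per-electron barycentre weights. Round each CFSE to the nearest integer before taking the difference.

-5225

Cr sits in group 6; removing 2 electrons leaves Cr²⁺ with 6 − 2 = 4 d electrons.
In an octahedral site d⁴ (HS) is t₂g³ eg¹, giving CFSE(oct) = -0.6Δo = -7425 cm⁻¹.
In a tetrahedral site the filling is e² t₂²: CFSE(tet) = -0.4Δₜ = -0.4 × (4/9)(12375) = -2200 cm⁻¹.
OSPE = CFSE(oct) − CFSE(tet) = -7425 − (-2200) = -5225 cm⁻¹.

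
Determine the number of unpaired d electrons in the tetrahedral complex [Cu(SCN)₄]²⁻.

Each SCN⁻ contributes -1; 4 × (-1) = -4. With overall charge -2, Cu is in the +2 oxidation state.
Cu is in group 11, so Cu²⁺ is d⁹ (11 − 2 = 9).
Tetrahedral fields are weak (Δₜ ≈ 4/9 Δₒ), so electrons fill high-spin.
Configuration: e^4 t2^5, giving 1 unpaired electron.

1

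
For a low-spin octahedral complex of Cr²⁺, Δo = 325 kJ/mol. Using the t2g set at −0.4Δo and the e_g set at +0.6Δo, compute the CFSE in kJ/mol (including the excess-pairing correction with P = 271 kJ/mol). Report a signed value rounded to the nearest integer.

-249

Cr sits in group 6; removing 2 electrons leaves Cr²⁺ with 6 − 2 = 4 d electrons.
Electron filling gives t2g^4 e_g^0.
The orbital stabilization is -1.6Δo = -1.6 × 325 = -520 kJ/mol.
Pairing penalty: 1 pair vs 0 in the high-spin reference → 1 extra × P = 271 kJ/mol.
Overall CFSE = -520 + 271 = -249 kJ/mol.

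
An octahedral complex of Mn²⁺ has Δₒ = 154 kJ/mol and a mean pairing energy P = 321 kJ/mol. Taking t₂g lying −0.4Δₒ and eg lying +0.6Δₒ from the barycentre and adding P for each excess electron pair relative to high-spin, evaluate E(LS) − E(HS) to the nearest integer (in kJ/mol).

Mn²⁺: group 7, so d-count = 7 − 2 = 5.
High-spin d⁵ fills as t₂g³ eg² with CFSE 3(−0.4) + 2(+0.6) = 0.0Δₒ = 0 kJ/mol.
For low-spin the configuration is t₂g⁵ eg⁰: orbital energy -2.0 × 154 = -308 kJ/mol, and 2 additional pairs relative to high-spin add 642 kJ/mol, giving 334 kJ/mol.
E(LS) − E(HS) = 334 − (0) = 334 kJ/mol.

334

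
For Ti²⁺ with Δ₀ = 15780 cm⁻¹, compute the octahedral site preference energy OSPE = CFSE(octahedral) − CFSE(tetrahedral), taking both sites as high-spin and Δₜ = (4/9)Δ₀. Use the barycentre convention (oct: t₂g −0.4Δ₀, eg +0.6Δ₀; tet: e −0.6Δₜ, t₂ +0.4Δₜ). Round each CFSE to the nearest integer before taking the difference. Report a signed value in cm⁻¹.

-4208

Ti sits in group 4; removing 2 electrons leaves Ti²⁺ with 4 − 2 = 2 d electrons.
In an octahedral site d² (HS) is t2g^2 e_g^0, giving CFSE(oct) = -0.8Δ₀ = -12624 cm⁻¹.
Tetrahedral e^2 t2^0 gives -1.2Δₜ = -1.2 × (4/9) × 15780 = -8416 cm⁻¹.
OSPE = -12624 − (-8416) = -4208 cm⁻¹.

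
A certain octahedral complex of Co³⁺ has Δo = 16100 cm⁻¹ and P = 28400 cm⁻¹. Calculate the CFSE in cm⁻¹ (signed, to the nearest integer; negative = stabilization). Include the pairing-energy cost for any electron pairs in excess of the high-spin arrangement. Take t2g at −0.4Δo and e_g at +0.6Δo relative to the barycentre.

Co³⁺: group 9, so d-count = 9 − 3 = 6.
Δo < P, so pairing is avoided: the ground state is high-spin.
Filling d⁶ accordingly: t2g^4 e_g^2.
Orbital CFSE = -0.4Δo = -0.4 × 16100 = -6440 cm⁻¹.
High-spin has no excess pairs, so no pairing correction applies.

-6440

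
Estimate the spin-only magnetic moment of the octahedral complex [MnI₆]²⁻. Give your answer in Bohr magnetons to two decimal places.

3.87 Bohr magnetons

Each I⁻ contributes -1; 6 × (-1) = -6. With overall charge -2, Mn is in the +4 oxidation state.
Group 7 minus oxidation state +4 gives a d³ configuration for Mn⁴⁺.
Configuration: t₂g³ eg⁰ → 3 unpaired electrons.
μ(spin-only) = √[3(3+2)] = √15 ≈ 3.87 Bohr magnetons.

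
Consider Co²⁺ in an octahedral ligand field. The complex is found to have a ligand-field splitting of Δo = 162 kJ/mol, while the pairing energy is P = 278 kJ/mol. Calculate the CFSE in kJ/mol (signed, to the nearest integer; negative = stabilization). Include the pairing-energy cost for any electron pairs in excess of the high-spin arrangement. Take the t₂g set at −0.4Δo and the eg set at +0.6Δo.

Co²⁺: group 9, so d-count = 9 − 2 = 7.
Δo < P, so pairing is avoided: the ground state is high-spin.
Configuration: t₂g⁵ eg².
Orbital CFSE = -0.8Δo = -0.8 × 162 = -130 kJ/mol.
High-spin has no excess pairs, so no pairing correction applies.

-130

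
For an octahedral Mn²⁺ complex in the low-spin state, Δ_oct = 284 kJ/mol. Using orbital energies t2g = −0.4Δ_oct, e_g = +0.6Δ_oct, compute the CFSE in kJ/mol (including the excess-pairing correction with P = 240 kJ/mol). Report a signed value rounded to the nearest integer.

Mn is in group 7, so Mn²⁺ is d⁵ (7 − 2 = 5).
Electron filling gives t2g^5 e_g^0.
CFSE(orbital) = 5×(-0.4Δ_oct) + 0×(0.6Δ_oct) = -2.0Δ_oct; with Δ_oct = 284 kJ/mol that is -568 kJ/mol.
High-spin d⁵ would be t2g^3 e_g^2 with 0 pairs; low-spin has 2, so 2 excess pairs cost +2P = +480 kJ/mol.
Combining: -568 + 480 = -88 kJ/mol.

-88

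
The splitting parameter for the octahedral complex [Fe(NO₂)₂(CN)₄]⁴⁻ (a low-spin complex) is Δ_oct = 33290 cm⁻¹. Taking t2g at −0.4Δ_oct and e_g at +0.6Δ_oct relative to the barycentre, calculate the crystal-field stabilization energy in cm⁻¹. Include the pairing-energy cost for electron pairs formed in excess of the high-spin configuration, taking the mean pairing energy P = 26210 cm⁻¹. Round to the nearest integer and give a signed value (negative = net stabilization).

-27476

Ligand charges: 2×(-1) from NO₂⁻ and 4×(-1) from CN⁻ sum to -6; with overall charge -4, Fe is +2.
Fe²⁺: group 8, so d-count = 8 − 2 = 6.
Configuration: t2g^6 e_g^0.
CFSE(orbital) = 6×(-0.4Δ_oct) + 0×(0.6Δ_oct) = -2.4Δ_oct; with Δ_oct = 33290 cm⁻¹ that is -79896 cm⁻¹.
Relative to high-spin t2g^4 e_g^2 (1 paired), the low-spin configuration has 2 additional pairs, contributing +2 × 26210 = +52420 cm⁻¹.
Combining: -79896 + 52420 = -27476 cm⁻¹.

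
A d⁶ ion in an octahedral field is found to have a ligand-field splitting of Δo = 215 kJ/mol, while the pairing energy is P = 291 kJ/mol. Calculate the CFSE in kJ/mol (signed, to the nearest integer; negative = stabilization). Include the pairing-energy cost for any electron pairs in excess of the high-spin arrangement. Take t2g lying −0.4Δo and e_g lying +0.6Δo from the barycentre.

With Δo < P the complex is high-spin.
Filling d⁶ accordingly: t2g^4 e_g^2.
Orbital CFSE = -0.4Δo = -0.4 × 215 = -86 kJ/mol.
High-spin has no excess pairs, so no pairing correction applies.

-86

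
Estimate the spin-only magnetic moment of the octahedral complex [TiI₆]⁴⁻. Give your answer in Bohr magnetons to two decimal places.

Each I⁻ contributes -1; 6 × (-1) = -6. With overall charge -4, Ti is in the +2 oxidation state.
Group 4 minus oxidation state +2 gives a d² configuration for Ti²⁺.
Configuration: t₂g² eg⁰ → 2 unpaired electrons.
μ(spin-only) = √[2(2+2)] = √8 ≈ 2.83 Bohr magnetons.

2.83 Bohr magnetons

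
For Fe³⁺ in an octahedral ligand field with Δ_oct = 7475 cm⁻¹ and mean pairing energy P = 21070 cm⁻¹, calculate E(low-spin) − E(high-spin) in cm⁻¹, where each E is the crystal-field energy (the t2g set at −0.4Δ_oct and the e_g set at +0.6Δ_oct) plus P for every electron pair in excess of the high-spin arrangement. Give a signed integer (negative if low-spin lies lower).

27190

Fe sits in group 8; removing 3 electrons leaves Fe³⁺ with 8 − 3 = 5 d electrons.
High-spin d⁵ fills as t2g^3 e_g^2 with CFSE 3(−0.4) + 2(+0.6) = 0.0Δ_oct = 0 cm⁻¹.
Low-spin: t2g^5 e_g^0, orbital CFSE = -2.0Δ_oct = -14950 cm⁻¹; plus 2 excess pairs × P = +42140 cm⁻¹; total 27190 cm⁻¹.
The difference is 27190 − (0) = 27190 cm⁻¹, so high-spin lies lower.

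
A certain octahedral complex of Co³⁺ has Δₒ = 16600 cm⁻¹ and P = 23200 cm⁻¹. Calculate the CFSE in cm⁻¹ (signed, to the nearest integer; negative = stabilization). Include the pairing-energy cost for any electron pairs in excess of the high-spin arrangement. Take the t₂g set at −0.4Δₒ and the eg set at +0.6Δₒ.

Co is in group 9, so Co³⁺ is d⁶ (9 − 3 = 6).
Since Δₒ = 16600 cm⁻¹ < P = 23200 cm⁻¹, the complex adopts the high-spin configuration.
Configuration: t₂g⁴ eg².
Orbital CFSE = -0.4Δₒ = -0.4 × 16600 = -6640 cm⁻¹.
High-spin has no excess pairs, so no pairing correction applies.

-6640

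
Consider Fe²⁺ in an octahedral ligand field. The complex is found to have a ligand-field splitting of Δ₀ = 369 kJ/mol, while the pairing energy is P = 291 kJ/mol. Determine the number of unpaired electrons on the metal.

Fe²⁺: group 8, so d-count = 8 − 2 = 6.
With Δ₀ > P the complex is low-spin.
Configuration: t2g^6 e_g^0.
Unpaired electrons: 0.

0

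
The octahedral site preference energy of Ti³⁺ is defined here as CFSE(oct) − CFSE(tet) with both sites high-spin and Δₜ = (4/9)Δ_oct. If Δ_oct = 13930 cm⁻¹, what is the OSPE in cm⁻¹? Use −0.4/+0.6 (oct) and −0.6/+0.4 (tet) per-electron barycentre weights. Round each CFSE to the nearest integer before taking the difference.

-1857

Ti³⁺: group 4, so d-count = 4 − 3 = 1.
In an octahedral site d¹ (HS) is t2g^1 e_g^0, giving CFSE(oct) = -0.4Δ_oct = -5572 cm⁻¹.
Tetrahedral e^1 t2^0 gives -0.6Δₜ = -0.6 × (4/9) × 13930 = -3715 cm⁻¹.
Subtracting, OSPE = -5572 − (-3715) = -1857 cm⁻¹.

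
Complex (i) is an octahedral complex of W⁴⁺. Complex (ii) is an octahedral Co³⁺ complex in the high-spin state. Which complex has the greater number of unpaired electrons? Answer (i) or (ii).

(ii)

(i): W sits in group 6; removing 4 electrons leaves W⁴⁺ with 6 − 4 = 2 d electrons; For octahedral d² the high- and low-spin configurations coincide; t₂g² eg⁰ → 2 unpaired.
(ii): Co is in group 9, so Co³⁺ is d⁶ (9 − 3 = 6); t2g^4 e_g^2 → 4 unpaired.
So (ii) has more unpaired electrons.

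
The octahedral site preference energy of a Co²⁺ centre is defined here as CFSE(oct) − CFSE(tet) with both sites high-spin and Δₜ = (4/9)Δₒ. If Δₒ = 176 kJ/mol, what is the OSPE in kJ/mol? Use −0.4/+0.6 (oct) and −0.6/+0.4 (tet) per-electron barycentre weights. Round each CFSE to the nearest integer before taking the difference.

Co sits in group 9; removing 2 electrons leaves Co²⁺ with 9 − 2 = 7 d electrons.
In an octahedral site d⁷ (HS) is t₂g⁵ eg², giving CFSE(oct) = -0.8Δₒ = -141 kJ/mol.
Tetrahedral: e⁴ t₂³, CFSE = 4(−0.6) + 3(+0.4) = -1.2Δₜ = -1.2 × (4/9) × 176 = -94 kJ/mol.
OSPE = -141 − (-94) = -47 kJ/mol.

-47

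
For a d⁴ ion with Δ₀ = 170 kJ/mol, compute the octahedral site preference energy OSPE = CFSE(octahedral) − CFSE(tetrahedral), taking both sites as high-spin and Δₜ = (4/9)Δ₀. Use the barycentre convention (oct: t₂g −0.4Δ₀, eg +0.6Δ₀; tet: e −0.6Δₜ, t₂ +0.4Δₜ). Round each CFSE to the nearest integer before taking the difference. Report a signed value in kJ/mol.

In an octahedral site d⁴ (HS) is t2g^3 e_g^1, giving CFSE(oct) = -0.6Δ₀ = -102 kJ/mol.
Tetrahedral: e^2 t2^2, CFSE = 2(−0.6) + 2(+0.4) = -0.4Δₜ = -0.4 × (4/9) × 170 = -30 kJ/mol.
OSPE = -102 − (-30) = -72 kJ/mol.

-72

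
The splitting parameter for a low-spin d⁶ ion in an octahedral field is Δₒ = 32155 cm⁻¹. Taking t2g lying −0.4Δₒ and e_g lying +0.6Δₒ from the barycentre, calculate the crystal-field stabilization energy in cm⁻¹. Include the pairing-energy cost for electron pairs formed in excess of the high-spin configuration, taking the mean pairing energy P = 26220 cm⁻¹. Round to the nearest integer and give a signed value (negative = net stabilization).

Configuration: t2g^6 e_g^0.
The orbital stabilization is -2.4Δₒ = -2.4 × 32155 = -77172 cm⁻¹.
High-spin d⁶ would be t2g^4 e_g^2 with 1 pair; low-spin has 3, so 2 excess pairs cost +2P = +52440 cm⁻¹.
Net CFSE = -77172 + 52440 = -24732 cm⁻¹.

-24732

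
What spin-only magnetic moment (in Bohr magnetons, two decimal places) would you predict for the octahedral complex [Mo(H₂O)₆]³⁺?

3.87 Bohr magnetons

H₂O is neutral, so the +3 overall charge sits on Mo: oxidation state +3.
Mo sits in group 6; removing 3 electrons leaves Mo³⁺ with 6 − 3 = 3 d electrons.
Configuration: t2g^3 e_g^0 → 3 unpaired electrons.
μ(spin-only) = √[3(3+2)] = √15 ≈ 3.87 Bohr magnetons.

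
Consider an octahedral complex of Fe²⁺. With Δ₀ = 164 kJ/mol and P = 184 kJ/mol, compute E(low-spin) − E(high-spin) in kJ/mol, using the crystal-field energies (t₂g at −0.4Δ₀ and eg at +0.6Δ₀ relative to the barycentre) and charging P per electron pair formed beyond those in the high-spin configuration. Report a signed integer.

Fe²⁺: group 8, so d-count = 8 − 2 = 6.
In the high-spin limit (t₂g⁴ eg²) the orbital term is -0.4Δ₀ = -66 kJ/mol, with no excess pairing.
Low-spin: t₂g⁶ eg⁰, orbital CFSE = -2.4Δ₀ = -394 kJ/mol; plus 2 excess pairs × P = +368 kJ/mol; total -26 kJ/mol.
The difference is -26 − (-66) = 40 kJ/mol, so high-spin lies lower.

40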